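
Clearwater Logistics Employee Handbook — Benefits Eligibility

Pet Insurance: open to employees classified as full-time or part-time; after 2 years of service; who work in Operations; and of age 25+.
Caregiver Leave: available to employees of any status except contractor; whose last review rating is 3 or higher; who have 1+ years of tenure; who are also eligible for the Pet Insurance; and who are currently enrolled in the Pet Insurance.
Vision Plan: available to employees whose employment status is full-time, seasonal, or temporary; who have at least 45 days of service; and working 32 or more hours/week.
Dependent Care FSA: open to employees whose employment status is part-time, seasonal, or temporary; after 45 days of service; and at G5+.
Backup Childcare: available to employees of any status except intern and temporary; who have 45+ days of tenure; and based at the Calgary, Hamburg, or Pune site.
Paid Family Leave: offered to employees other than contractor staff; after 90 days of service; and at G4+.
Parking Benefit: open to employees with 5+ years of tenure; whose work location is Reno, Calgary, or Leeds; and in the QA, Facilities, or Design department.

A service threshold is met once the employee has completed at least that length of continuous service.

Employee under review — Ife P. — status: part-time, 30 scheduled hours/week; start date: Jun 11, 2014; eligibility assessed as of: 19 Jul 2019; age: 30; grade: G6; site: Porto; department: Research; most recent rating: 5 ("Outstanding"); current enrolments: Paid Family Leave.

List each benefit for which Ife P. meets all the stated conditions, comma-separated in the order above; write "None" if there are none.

Dependent Care FSA, Paid Family Leave

Service from Jun 11, 2014 to 19 Jul 2019: 1864 days.
Pet Insurance — status part-time ✓; service 1864 days ≥ 2 years (≈730 days) ✓; dept Research ✗ → not eligible.
Caregiver Leave — status part-time ✓ (not excluded); rating 5 ≥ 3 ✓; service 1864 days ≥ 1 year (≈365 days) ✓; not eligible for Pet Insurance ✗ → not eligible.
Vision Plan — status part-time ✗ (requires full-time, seasonal, or temporary) → not eligible.
Dependent Care FSA — status part-time ✓; service 1864 days ≥ 45 days ✓; grade G6 ≥ G5 ✓ → eligible.
Backup Childcare — status part-time ✓ (not excluded); service 1864 days ≥ 45 days ✓; site Porto ✗ (not Calgary, Hamburg, or Pune) → not eligible.
Paid Family Leave — status part-time ✓ (not excluded); service 1864 days ≥ 90 days ✓; grade G6 ≥ G4 ✓ → eligible.
Parking Benefit — service 1864 days ≥ 5 years (≈1825 days) ✓; site Porto ✗ (not Reno, Calgary, or Leeds) → not eligible.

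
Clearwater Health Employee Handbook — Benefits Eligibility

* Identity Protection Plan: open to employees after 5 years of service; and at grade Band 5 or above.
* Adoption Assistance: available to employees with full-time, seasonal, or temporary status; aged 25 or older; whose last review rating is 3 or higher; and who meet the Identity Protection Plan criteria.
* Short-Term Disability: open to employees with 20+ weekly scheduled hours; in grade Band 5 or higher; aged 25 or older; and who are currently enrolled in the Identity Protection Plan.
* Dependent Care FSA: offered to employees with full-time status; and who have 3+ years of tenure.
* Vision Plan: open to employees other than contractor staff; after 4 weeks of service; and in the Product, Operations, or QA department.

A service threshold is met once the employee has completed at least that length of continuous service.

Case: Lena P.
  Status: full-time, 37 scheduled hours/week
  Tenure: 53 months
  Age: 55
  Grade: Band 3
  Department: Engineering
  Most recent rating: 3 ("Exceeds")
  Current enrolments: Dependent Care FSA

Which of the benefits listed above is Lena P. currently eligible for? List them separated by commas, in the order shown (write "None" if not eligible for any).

Dependent Care FSA

Identity Protection Plan — service 53 months < 5 years (≈1825 days) ✗ → not eligible.
Adoption Assistance — status full-time ✓; age 55 ≥ 25 ✓; rating 3 ≥ 3 ✓; not eligible for Identity Protection Plan ✗ → not eligible.
Short-Term Disability — 37 hrs/wk ≥ 20 ✓; grade Band 3 < Band 5 ✗ → not eligible.
Dependent Care FSA — status full-time ✓; service 53 months ≥ 3 years (≈1095 days) ✓ → eligible.
Vision Plan — status full-time ✓ (not excluded); service 53 months ≥ 4 weeks (≈28 days) ✓; dept Engineering ✗ → not eligible.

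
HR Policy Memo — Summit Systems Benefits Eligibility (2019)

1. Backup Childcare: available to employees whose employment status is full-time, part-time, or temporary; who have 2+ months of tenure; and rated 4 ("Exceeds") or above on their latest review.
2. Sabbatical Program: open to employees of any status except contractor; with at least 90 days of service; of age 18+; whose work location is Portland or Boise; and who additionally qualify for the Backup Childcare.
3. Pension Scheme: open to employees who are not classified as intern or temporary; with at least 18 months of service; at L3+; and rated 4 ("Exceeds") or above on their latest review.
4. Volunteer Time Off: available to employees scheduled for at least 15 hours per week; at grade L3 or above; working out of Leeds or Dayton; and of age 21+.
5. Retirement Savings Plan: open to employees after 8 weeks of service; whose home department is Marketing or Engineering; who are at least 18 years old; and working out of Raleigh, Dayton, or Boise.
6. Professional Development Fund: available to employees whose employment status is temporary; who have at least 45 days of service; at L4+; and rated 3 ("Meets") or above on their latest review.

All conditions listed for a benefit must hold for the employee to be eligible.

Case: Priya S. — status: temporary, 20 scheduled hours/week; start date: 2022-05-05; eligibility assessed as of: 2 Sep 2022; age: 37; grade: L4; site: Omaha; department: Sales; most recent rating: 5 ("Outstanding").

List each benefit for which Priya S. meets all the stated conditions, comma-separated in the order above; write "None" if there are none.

Backup Childcare, Professional Development Fund

Service from 2022-05-05 to 2 Sep 2022: 120 days.
Backup Childcare — status temporary ✓; service 120 days ≥ 2 months (≈60 days) ✓; rating 5 ≥ 4 ✓ → eligible.
Sabbatical Program — status temporary ✓ (not excluded); service 120 days ≥ 90 days ✓; age 37 ≥ 18 ✓; site Omaha ✗ (not Portland or Boise) → not eligible.
Pension Scheme — status temporary ✗ (excluded) → not eligible.
Volunteer Time Off — 20 hrs/wk ≥ 15 ✓; grade L4 ≥ L3 ✓; site Omaha ✗ (not Leeds or Dayton) → not eligible.
Retirement Savings Plan — service 120 days ≥ 8 weeks (≈56 days) ✓; dept Sales ✗ → not eligible.
Professional Development Fund — status temporary ✓; service 120 days ≥ 45 days ✓; grade L4 ≥ L4 ✓; rating 5 ≥ 3 ✓ → eligible.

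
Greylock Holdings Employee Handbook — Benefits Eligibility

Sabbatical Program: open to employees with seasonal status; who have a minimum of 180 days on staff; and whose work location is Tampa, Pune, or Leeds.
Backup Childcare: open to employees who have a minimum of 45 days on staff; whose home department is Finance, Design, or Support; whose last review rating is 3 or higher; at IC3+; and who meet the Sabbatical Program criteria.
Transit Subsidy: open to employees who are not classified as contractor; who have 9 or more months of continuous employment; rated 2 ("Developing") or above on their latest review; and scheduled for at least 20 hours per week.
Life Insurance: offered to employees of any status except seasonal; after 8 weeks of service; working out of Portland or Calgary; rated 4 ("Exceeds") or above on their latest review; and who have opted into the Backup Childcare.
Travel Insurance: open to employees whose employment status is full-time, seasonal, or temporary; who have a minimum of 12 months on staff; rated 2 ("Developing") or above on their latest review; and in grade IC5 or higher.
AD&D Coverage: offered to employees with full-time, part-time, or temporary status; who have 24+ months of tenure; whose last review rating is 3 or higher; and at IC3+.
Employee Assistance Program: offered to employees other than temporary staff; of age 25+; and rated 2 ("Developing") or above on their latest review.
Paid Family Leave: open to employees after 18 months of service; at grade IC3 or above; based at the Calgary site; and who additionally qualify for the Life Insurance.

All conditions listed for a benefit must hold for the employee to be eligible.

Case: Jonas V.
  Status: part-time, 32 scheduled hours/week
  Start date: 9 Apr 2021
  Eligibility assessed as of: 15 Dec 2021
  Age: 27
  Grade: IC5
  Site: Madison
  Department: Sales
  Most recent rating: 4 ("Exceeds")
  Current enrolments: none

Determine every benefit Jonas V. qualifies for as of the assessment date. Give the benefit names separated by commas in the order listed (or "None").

Employee Assistance Program

Service from 9 Apr 2021 to 15 Dec 2021: 250 days.
Sabbatical Program — status part-time ✗ (requires seasonal) → not eligible.
Backup Childcare — service 250 days ≥ 45 days ✓; dept Sales ✗ → not eligible.
Transit Subsidy — status part-time ✓ (not excluded); service 250 days < 9 months (≈270 days) ✗ → not eligible.
Life Insurance — status part-time ✓ (not excluded); service 250 days ≥ 8 weeks (≈56 days) ✓; site Madison ✗ (not Portland or Calgary) → not eligible.
Travel Insurance — status part-time ✗ (requires full-time, seasonal, or temporary) → not eligible.
AD&D Coverage — status part-time ✓; service 250 days < 24 months (≈720 days) ✗ → not eligible.
Employee Assistance Program — status part-time ✓ (not excluded); age 27 ≥ 25 ✓; rating 4 ≥ 2 ✓ → eligible.
Paid Family Leave — service 250 days < 18 months (≈540 days) ✗ → not eligible.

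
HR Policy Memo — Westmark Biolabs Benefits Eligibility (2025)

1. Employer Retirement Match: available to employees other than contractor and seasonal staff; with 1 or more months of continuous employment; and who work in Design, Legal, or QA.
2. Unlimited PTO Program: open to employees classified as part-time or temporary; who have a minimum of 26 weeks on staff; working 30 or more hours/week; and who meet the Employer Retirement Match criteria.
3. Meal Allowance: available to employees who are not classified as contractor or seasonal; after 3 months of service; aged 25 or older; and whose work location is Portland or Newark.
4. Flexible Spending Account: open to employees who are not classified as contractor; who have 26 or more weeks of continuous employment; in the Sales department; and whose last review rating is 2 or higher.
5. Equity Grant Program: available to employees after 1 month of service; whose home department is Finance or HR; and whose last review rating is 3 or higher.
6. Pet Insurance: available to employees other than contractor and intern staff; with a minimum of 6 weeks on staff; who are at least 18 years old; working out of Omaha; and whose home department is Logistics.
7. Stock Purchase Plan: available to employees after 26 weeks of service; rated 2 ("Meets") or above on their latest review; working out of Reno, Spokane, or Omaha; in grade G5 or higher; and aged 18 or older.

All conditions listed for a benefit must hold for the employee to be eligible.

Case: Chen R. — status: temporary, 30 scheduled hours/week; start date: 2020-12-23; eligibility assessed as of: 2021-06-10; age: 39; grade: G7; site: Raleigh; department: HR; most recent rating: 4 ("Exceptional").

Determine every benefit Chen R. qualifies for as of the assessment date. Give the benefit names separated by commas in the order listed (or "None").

Equity Grant Program

Service from 2020-12-23 to 2021-06-10: 169 days.
Employer Retirement Match — status temporary ✓ (not excluded); service 169 days ≥ 1 month (≈30 days) ✓; dept HR ✗ → not eligible.
Unlimited PTO Program — status temporary ✓; service 169 days < 26 weeks (≈182 days) ✗ → not eligible.
Meal Allowance — status temporary ✓ (not excluded); service 169 days ≥ 3 months (≈90 days) ✓; age 39 ≥ 25 ✓; site Raleigh ✗ (not Portland or Newark) → not eligible.
Flexible Spending Account — status temporary ✓ (not excluded); service 169 days < 26 weeks (≈182 days) ✗ → not eligible.
Equity Grant Program — service 169 days ≥ 1 month (≈30 days) ✓; dept HR ✓; rating 4 ≥ 3 ✓ → eligible.
Pet Insurance — status temporary ✓ (not excluded); service 169 days ≥ 6 weeks (≈42 days) ✓; age 39 ≥ 18 ✓; site Raleigh ✗ (not Omaha) → not eligible.
Stock Purchase Plan — service 169 days < 26 weeks (≈182 days) ✗ → not eligible.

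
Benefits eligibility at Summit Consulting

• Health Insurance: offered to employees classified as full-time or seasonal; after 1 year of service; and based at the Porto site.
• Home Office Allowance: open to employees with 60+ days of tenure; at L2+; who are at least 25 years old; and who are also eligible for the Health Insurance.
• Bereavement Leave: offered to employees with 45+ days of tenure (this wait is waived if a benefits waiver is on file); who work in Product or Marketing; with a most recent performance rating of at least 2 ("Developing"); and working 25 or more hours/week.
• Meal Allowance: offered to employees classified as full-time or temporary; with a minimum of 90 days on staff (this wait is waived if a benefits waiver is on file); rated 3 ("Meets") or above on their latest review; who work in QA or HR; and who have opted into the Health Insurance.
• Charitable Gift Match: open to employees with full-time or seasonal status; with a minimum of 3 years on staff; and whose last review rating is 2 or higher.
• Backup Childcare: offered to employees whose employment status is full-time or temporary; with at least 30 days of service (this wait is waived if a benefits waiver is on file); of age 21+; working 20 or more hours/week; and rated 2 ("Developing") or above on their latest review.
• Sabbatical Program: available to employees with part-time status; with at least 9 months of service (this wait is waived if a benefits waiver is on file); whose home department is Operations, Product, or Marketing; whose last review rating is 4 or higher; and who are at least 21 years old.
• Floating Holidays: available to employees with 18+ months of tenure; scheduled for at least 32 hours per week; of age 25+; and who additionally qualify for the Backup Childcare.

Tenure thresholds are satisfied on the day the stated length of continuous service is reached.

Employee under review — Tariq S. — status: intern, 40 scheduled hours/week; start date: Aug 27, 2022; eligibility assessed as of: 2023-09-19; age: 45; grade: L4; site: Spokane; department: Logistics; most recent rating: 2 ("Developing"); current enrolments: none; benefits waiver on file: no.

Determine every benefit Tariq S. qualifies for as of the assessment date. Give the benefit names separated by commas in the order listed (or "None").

Service from Aug 27, 2022 to 2023-09-19: 388 days.
Health Insurance — status intern ✗ (requires full-time or seasonal) → not eligible.
Home Office Allowance — service 388 days ≥ 60 days ✓; grade L4 ≥ L2 ✓; age 45 ≥ 25 ✓; not eligible for Health Insurance ✗ → not eligible.
Bereavement Leave — no waiver, service 388 days ≥ 45 days ✓; dept Logistics ✗ → not eligible.
Meal Allowance — status intern ✗ (requires full-time or temporary) → not eligible.
Charitable Gift Match — status intern ✗ (requires full-time or seasonal) → not eligible.
Backup Childcare — status intern ✗ (requires full-time or temporary) → not eligible.
Sabbatical Program — status intern ✗ (requires part-time) → not eligible.
Floating Holidays — service 388 days < 18 months (≈540 days) ✗ → not eligible.

None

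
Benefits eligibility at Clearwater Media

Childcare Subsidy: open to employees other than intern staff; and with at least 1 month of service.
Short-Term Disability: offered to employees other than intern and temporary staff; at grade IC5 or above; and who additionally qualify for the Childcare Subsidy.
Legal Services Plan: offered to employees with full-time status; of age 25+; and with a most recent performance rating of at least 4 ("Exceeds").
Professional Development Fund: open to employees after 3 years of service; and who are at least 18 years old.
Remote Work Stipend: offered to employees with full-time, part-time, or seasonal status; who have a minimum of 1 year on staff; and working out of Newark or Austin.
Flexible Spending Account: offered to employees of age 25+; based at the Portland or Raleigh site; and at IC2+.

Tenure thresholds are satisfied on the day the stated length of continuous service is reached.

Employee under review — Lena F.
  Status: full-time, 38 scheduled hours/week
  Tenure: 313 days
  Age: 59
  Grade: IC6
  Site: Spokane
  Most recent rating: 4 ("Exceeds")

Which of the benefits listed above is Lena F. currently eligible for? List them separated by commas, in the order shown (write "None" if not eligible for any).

Childcare Subsidy, Short-Term Disability, Legal Services Plan

Childcare Subsidy — status full-time ✓ (not excluded); service 313 days ≥ 1 month (≈30 days) ✓ → eligible.
Short-Term Disability — status full-time ✓ (not excluded); grade IC6 ≥ IC5 ✓; eligible for Childcare Subsidy ✓ → eligible.
Legal Services Plan — status full-time ✓; age 59 ≥ 25 ✓; rating 4 ≥ 4 ✓ → eligible.
Professional Development Fund — service 313 days < 3 years (≈1095 days) ✗ → not eligible.
Remote Work Stipend — status full-time ✓; service 313 days < 1 year (≈365 days) ✗ → not eligible.
Flexible Spending Account — age 59 ≥ 25 ✓; site Spokane ✗ (not Portland or Raleigh) → not eligible.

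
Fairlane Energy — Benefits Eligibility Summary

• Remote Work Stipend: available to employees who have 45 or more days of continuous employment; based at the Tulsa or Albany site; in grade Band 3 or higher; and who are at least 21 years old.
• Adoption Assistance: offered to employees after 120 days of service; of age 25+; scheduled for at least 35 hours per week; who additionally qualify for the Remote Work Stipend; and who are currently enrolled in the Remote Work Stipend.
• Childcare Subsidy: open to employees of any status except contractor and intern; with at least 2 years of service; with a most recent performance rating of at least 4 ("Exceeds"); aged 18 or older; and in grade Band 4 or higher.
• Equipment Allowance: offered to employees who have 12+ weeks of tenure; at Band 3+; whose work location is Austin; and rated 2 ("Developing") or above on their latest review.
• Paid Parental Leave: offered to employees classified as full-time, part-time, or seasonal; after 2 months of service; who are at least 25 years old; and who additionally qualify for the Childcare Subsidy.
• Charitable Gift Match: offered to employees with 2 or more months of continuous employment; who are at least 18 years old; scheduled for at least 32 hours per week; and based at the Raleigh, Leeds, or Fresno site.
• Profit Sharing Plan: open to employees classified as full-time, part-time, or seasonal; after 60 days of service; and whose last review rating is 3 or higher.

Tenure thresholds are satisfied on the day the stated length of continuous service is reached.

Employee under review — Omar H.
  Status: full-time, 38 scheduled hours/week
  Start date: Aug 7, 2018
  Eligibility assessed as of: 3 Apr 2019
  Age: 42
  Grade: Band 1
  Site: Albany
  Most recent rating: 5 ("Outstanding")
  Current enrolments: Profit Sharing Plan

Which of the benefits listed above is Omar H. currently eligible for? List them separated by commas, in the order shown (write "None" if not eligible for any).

Profit Sharing Plan

Service from Aug 7, 2018 to 3 Apr 2019: 239 days.
Remote Work Stipend — service 239 days ≥ 45 days ✓; site Albany ✓; grade Band 1 < Band 3 ✗ → not eligible.
Adoption Assistance — service 239 days ≥ 120 days ✓; age 42 ≥ 25 ✓; 38 hrs/wk ≥ 35 ✓; not eligible for Remote Work Stipend ✗ → not eligible.
Childcare Subsidy — status full-time ✓ (not excluded); service 239 days < 2 years (≈730 days) ✗ → not eligible.
Equipment Allowance — service 239 days ≥ 12 weeks (≈84 days) ✓; grade Band 1 < Band 3 ✗ → not eligible.
Paid Parental Leave — status full-time ✓; service 239 days ≥ 2 months (≈60 days) ✓; age 42 ≥ 25 ✓; not eligible for Childcare Subsidy ✗ → not eligible.
Charitable Gift Match — service 239 days ≥ 2 months (≈60 days) ✓; age 42 ≥ 18 ✓; 38 hrs/wk ≥ 32 ✓; site Albany ✗ (not Raleigh, Leeds, or Fresno) → not eligible.
Profit Sharing Plan — status full-time ✓; service 239 days ≥ 60 days ✓; rating 5 ≥ 3 ✓ → eligible.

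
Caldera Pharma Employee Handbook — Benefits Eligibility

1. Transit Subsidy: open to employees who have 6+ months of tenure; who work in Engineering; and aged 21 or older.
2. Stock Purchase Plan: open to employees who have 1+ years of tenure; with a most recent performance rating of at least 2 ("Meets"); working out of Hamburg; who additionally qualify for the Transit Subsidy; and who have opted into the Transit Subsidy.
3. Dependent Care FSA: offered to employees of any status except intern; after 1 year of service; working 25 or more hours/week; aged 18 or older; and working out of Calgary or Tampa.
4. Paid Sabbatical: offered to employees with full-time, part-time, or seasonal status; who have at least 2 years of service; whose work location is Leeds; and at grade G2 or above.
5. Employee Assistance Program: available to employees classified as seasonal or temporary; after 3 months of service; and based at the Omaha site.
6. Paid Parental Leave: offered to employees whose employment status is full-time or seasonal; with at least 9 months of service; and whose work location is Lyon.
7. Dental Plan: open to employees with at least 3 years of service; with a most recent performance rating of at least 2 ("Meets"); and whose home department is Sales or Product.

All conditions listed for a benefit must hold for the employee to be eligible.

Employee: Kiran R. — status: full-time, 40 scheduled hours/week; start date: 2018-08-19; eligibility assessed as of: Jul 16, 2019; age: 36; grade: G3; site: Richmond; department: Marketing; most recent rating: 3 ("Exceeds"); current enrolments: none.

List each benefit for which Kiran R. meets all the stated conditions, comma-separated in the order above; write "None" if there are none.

Service from 2018-08-19 to Jul 16, 2019: 331 days.
Transit Subsidy — service 331 days ≥ 6 months (≈180 days) ✓; dept Marketing ✗ → not eligible.
Stock Purchase Plan — service 331 days < 1 year (≈365 days) ✗ → not eligible.
Dependent Care FSA — status full-time ✓ (not excluded); service 331 days < 1 year (≈365 days) ✗ → not eligible.
Paid Sabbatical — status full-time ✓; service 331 days < 2 years (≈730 days) ✗ → not eligible.
Employee Assistance Program — status full-time ✗ (requires seasonal or temporary) → not eligible.
Paid Parental Leave — status full-time ✓; service 331 days ≥ 9 months (≈270 days) ✓; site Richmond ✗ (not Lyon) → not eligible.
Dental Plan — service 331 days < 3 years (≈1095 days) ✗ → not eligible.

None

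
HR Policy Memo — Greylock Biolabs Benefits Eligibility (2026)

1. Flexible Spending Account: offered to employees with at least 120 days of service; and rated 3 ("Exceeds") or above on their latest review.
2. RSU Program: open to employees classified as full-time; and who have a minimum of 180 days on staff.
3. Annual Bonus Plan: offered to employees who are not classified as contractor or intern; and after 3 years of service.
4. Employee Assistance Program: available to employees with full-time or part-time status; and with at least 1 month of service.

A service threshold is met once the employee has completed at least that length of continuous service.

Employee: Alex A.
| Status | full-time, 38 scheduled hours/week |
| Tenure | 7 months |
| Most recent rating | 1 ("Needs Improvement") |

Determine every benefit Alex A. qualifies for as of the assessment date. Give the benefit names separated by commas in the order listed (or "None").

Flexible Spending Account — service 7 months ≥ 120 days ✓; rating 1 < 3 ✗ → not eligible.
RSU Program — status full-time ✓; service 7 months ≥ 180 days ✓ → eligible.
Annual Bonus Plan — status full-time ✓ (not excluded); service 7 months < 3 years (≈1095 days) ✗ → not eligible.
Employee Assistance Program — status full-time ✓; service 7 months ≥ 1 month ✓ → eligible.

RSU Program, Employee Assistance Program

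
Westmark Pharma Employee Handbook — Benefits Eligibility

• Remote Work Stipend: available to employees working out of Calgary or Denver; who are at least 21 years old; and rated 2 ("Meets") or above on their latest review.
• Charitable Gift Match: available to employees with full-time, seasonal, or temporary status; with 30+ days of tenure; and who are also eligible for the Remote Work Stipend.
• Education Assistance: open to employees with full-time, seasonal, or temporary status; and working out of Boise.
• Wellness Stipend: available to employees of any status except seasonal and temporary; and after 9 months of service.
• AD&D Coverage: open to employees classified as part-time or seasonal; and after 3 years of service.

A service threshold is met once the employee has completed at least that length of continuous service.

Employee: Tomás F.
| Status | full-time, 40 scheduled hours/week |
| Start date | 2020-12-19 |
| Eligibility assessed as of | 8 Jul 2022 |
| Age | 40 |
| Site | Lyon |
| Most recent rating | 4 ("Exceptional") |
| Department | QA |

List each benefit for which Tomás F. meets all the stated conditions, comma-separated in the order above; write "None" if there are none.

Wellness Stipend

Service from 2020-12-19 to 8 Jul 2022: 566 days.
Remote Work Stipend — site Lyon ✗ (not Calgary or Denver) → not eligible.
Charitable Gift Match — status full-time ✓; service 566 days ≥ 30 days ✓; not eligible for Remote Work Stipend ✗ → not eligible.
Education Assistance — status full-time ✓; site Lyon ✗ (not Boise) → not eligible.
Wellness Stipend — status full-time ✓ (not excluded); service 566 days ≥ 9 months (≈270 days) ✓ → eligible.
AD&D Coverage — status full-time ✗ (requires part-time or seasonal) → not eligible.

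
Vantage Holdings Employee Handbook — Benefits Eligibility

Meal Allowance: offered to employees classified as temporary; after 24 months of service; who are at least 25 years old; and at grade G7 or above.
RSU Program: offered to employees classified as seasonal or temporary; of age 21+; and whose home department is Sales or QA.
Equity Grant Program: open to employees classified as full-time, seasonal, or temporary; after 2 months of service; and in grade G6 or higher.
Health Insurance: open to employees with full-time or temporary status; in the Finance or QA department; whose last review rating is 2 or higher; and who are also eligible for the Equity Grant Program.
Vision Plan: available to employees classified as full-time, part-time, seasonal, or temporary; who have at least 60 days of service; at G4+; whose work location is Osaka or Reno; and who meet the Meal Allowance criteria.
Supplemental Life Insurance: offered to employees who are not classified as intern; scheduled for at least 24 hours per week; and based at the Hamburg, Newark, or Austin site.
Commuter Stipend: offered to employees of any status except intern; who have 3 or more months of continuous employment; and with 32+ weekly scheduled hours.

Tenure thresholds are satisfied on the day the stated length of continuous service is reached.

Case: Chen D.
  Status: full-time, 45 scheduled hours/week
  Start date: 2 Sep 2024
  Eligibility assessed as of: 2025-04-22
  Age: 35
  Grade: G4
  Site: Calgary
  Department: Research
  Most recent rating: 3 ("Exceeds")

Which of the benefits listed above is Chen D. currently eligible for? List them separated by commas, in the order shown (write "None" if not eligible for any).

Commuter Stipend

Service from 2 Sep 2024 to 2025-04-22: 232 days.
Meal Allowance — status full-time ✗ (requires temporary) → not eligible.
RSU Program — status full-time ✗ (requires seasonal or temporary) → not eligible.
Equity Grant Program — status full-time ✓; service 232 days ≥ 2 months (≈60 days) ✓; grade G4 < G6 ✗ → not eligible.
Health Insurance — status full-time ✓; dept Research ✗ → not eligible.
Vision Plan — status full-time ✓; service 232 days ≥ 60 days ✓; grade G4 ≥ G4 ✓; site Calgary ✗ (not Osaka or Reno) → not eligible.
Supplemental Life Insurance — status full-time ✓ (not excluded); 45 hrs/wk ≥ 24 ✓; site Calgary ✗ (not Hamburg, Newark, or Austin) → not eligible.
Commuter Stipend — status full-time ✓ (not excluded); service 232 days ≥ 3 months (≈90 days) ✓; 45 hrs/wk ≥ 32 ✓ → eligible.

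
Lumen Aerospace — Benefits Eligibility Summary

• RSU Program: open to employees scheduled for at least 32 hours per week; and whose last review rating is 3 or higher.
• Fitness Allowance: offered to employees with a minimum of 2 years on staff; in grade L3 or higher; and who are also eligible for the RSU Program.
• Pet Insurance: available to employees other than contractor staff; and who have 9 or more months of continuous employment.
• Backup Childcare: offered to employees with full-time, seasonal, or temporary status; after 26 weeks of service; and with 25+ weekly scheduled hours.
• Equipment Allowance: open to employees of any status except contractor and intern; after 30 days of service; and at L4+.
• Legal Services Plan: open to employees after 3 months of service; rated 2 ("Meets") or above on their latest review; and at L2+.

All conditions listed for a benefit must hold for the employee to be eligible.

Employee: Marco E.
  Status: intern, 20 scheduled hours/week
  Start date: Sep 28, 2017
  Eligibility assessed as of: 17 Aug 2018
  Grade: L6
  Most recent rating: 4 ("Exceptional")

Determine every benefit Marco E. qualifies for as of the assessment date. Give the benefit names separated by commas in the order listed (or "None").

Service from Sep 28, 2017 to 17 Aug 2018: 323 days.
RSU Program — 20 hrs/wk < 32 ✗ → not eligible.
Fitness Allowance — service 323 days < 2 years (≈730 days) ✗ → not eligible.
Pet Insurance — status intern ✓ (not excluded); service 323 days ≥ 9 months (≈270 days) ✓ → eligible.
Backup Childcare — status intern ✗ (requires full-time, seasonal, or temporary) → not eligible.
Equipment Allowance — status intern ✗ (excluded) → not eligible.
Legal Services Plan — service 323 days ≥ 3 months (≈90 days) ✓; rating 4 ≥ 2 ✓; grade L6 ≥ L2 ✓ → eligible.

Pet Insurance, Legal Services Plan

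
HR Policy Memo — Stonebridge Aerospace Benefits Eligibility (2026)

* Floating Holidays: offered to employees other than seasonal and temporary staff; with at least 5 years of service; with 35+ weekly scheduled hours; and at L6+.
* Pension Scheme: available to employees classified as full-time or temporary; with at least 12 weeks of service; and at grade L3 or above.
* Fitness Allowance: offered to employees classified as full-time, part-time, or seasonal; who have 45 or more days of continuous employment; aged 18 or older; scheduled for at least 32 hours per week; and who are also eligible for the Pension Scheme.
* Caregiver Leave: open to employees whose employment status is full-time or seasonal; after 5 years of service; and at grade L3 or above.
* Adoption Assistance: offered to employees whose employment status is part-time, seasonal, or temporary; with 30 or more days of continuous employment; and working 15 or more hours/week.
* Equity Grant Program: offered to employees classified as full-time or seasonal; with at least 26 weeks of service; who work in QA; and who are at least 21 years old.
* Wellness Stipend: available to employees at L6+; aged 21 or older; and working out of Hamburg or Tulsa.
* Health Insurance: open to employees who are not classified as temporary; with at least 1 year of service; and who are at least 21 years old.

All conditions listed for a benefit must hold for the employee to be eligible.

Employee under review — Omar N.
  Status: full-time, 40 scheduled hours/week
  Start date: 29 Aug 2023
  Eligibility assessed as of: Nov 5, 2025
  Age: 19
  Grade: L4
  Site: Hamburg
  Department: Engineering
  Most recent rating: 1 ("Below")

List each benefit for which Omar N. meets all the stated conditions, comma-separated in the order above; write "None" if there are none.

Service from 29 Aug 2023 to Nov 5, 2025: 799 days.
Floating Holidays — status full-time ✓ (not excluded); service 799 days < 5 years (≈1825 days) ✗ → not eligible.
Pension Scheme — status full-time ✓; service 799 days ≥ 12 weeks (≈84 days) ✓; grade L4 ≥ L3 ✓ → eligible.
Fitness Allowance — status full-time ✓; service 799 days ≥ 45 days ✓; age 19 ≥ 18 ✓; 40 hrs/wk ≥ 32 ✓; eligible for Pension Scheme ✓ → eligible.
Caregiver Leave — status full-time ✓; service 799 days < 5 years (≈1825 days) ✗ → not eligible.
Adoption Assistance — status full-time ✗ (requires part-time, seasonal, or temporary) → not eligible.
Equity Grant Program — status full-time ✓; service 799 days ≥ 26 weeks (≈182 days) ✓; dept Engineering ✗ → not eligible.
Wellness Stipend — grade L4 < L6 ✗ → not eligible.
Health Insurance — status full-time ✓ (not excluded); service 799 days ≥ 1 year (≈365 days) ✓; age 19 < 21 ✗ → not eligible.

Pension Scheme, Fitness Allowance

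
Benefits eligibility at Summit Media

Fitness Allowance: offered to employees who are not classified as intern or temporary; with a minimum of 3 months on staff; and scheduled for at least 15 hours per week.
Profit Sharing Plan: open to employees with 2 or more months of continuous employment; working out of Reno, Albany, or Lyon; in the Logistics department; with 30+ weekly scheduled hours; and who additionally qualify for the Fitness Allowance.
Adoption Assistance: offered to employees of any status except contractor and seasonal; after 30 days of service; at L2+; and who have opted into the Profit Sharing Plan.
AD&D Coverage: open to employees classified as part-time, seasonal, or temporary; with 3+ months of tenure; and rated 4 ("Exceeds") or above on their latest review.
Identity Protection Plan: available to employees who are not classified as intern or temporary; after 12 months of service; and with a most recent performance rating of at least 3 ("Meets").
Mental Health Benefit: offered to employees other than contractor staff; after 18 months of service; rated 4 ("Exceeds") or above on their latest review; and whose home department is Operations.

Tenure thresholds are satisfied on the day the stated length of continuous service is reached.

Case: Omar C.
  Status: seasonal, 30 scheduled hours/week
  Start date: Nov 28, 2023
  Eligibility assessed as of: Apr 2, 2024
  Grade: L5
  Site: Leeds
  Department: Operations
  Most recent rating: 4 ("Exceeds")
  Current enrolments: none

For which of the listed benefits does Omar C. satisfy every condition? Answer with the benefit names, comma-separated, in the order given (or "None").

Fitness Allowance, AD&D Coverage

Service from Nov 28, 2023 to Apr 2, 2024: 126 days.
Fitness Allowance — status seasonal ✓ (not excluded); service 126 days ≥ 3 months (≈90 days) ✓; 30 hrs/wk ≥ 15 ✓ → eligible.
Profit Sharing Plan — service 126 days ≥ 2 months (≈60 days) ✓; site Leeds ✗ (not Reno, Albany, or Lyon) → not eligible.
Adoption Assistance — status seasonal ✗ (excluded) → not eligible.
AD&D Coverage — status seasonal ✓; service 126 days ≥ 3 months (≈90 days) ✓; rating 4 ≥ 4 ✓ → eligible.
Identity Protection Plan — status seasonal ✓ (not excluded); service 126 days < 12 months (≈360 days) ✗ → not eligible.
Mental Health Benefit — status seasonal ✓ (not excluded); service 126 days < 18 months (≈540 days) ✗ → not eligible.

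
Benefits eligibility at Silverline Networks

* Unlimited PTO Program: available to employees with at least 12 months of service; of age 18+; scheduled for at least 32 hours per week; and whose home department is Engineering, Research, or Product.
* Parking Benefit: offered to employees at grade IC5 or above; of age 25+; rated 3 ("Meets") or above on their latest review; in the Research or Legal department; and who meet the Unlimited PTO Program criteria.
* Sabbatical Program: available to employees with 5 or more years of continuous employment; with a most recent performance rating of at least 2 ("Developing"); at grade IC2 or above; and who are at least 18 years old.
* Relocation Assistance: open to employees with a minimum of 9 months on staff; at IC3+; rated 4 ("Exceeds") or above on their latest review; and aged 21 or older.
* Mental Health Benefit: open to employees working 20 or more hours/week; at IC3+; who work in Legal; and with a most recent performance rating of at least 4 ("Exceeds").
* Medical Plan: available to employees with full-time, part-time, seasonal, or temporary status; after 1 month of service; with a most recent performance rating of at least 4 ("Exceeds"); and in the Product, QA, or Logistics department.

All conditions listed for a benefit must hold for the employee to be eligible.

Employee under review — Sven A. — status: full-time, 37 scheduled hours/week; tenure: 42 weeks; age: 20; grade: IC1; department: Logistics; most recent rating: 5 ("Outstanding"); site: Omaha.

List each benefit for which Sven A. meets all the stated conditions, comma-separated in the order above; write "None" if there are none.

Medical Plan

Unlimited PTO Program — service 42 weeks < 12 months (≈360 days) ✗ → not eligible.
Parking Benefit — grade IC1 < IC5 ✗ → not eligible.
Sabbatical Program — service 42 weeks < 5 years (≈1825 days) ✗ → not eligible.
Relocation Assistance — service 42 weeks ≥ 9 months (≈270 days) ✓; grade IC1 < IC3 ✗ → not eligible.
Mental Health Benefit — 37 hrs/wk ≥ 20 ✓; grade IC1 < IC3 ✗ → not eligible.
Medical Plan — status full-time ✓; service 42 weeks ≥ 1 month (≈30 days) ✓; rating 5 ≥ 4 ✓; dept Logistics ✓ → eligible.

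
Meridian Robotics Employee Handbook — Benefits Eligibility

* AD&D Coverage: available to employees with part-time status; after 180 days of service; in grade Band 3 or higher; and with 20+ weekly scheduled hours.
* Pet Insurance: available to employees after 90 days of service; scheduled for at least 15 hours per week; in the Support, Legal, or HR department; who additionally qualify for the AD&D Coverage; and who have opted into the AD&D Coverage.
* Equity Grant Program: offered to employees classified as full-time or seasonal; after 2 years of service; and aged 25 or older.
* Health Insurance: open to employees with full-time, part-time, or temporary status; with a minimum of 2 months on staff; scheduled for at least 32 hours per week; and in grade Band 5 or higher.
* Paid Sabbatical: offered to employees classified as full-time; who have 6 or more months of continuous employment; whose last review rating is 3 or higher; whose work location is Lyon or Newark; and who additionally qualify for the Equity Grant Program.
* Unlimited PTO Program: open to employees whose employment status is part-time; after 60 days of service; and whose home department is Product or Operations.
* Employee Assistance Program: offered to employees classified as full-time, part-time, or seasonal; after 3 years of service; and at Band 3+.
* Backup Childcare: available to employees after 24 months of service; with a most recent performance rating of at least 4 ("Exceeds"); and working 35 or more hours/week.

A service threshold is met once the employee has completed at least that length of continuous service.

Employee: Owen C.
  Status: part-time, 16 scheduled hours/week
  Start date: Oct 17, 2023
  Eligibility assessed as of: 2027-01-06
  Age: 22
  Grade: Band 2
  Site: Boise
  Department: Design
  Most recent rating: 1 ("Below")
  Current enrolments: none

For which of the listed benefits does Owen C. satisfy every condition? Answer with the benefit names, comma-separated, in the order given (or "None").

None

Service from Oct 17, 2023 to 2027-01-06: 1177 days.
AD&D Coverage — status part-time ✓; service 1177 days ≥ 180 days ✓; grade Band 2 < Band 3 ✗ → not eligible.
Pet Insurance — service 1177 days ≥ 90 days ✓; 16 hrs/wk ≥ 15 ✓; dept Design ✗ → not eligible.
Equity Grant Program — status part-time ✗ (requires full-time or seasonal) → not eligible.
Health Insurance — status part-time ✓; service 1177 days ≥ 2 months (≈60 days) ✓; 16 hrs/wk < 32 ✗ → not eligible.
Paid Sabbatical — status part-time ✗ (requires full-time) → not eligible.
Unlimited PTO Program — status part-time ✓; service 1177 days ≥ 60 days ✓; dept Design ✗ → not eligible.
Employee Assistance Program — status part-time ✓; service 1177 days ≥ 3 years (≈1095 days) ✓; grade Band 2 < Band 3 ✗ → not eligible.
Backup Childcare — service 1177 days ≥ 24 months (≈720 days) ✓; rating 1 < 4 ✗ → not eligible.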